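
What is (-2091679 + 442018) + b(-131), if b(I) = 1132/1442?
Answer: -1189405015/721 ≈ -1.6497e+6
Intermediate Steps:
b(I) = 566/721 (b(I) = 1132*(1/1442) = 566/721)
(-2091679 + 442018) + b(-131) = (-2091679 + 442018) + 566/721 = -1649661 + 566/721 = -1189405015/721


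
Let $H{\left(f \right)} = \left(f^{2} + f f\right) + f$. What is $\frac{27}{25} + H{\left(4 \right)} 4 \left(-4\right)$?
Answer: $- \frac{14373}{25} \approx -574.92$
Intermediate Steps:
$H{\left(f \right)} = f + 2 f^{2}$ ($H{\left(f \right)} = \left(f^{2} + f^{2}\right) + f = 2 f^{2} + f = f + 2 f^{2}$)
$\frac{27}{25} + H{\left(4 \right)} 4 \left(-4\right) = \frac{27}{25} + 4 \left(1 + 2 \cdot 4\right) 4 \left(-4\right) = 27 \cdot \frac{1}{25} + 4 \left(1 + 8\right) \left(-16\right) = \frac{27}{25} + 4 \cdot 9 \left(-16\right) = \frac{27}{25} + 36 \left(-16\right) = \frac{27}{25} - 576 = - \frac{14373}{25}$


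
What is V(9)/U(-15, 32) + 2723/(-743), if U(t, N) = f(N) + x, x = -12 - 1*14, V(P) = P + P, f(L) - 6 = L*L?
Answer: -1360259/372986 ≈ -3.6469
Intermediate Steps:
f(L) = 6 + L**2 (f(L) = 6 + L*L = 6 + L**2)
V(P) = 2*P
x = -26 (x = -12 - 14 = -26)
U(t, N) = -20 + N**2 (U(t, N) = (6 + N**2) - 26 = -20 + N**2)
V(9)/U(-15, 32) + 2723/(-743) = (2*9)/(-20 + 32**2) + 2723/(-743) = 18/(-20 + 1024) + 2723*(-1/743) = 18/1004 - 2723/743 = 18*(1/1004) - 2723/743 = 9/502 - 2723/743 = -1360259/372986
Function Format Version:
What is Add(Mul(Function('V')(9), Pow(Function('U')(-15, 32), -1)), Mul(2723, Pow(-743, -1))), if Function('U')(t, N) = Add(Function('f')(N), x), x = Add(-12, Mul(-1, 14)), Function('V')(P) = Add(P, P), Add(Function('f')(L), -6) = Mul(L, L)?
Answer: Rational(-1360259, 372986) ≈ -3.6469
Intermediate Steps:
Function('f')(L) = Add(6, Pow(L, 2)) (Function('f')(L) = Add(6, Mul(L, L)) = Add(6, Pow(L, 2)))
Function('V')(P) = Mul(2, P)
x = -26 (x = Add(-12, -14) = -26)
Function('U')(t, N) = Add(-20, Pow(N, 2)) (Function('U')(t, N) = Add(Add(6, Pow(N, 2)), -26) = Add(-20, Pow(N, 2)))
Add(Mul(Function('V')(9), Pow(Function('U')(-15, 32), -1)), Mul(2723, Pow(-743, -1))) = Add(Mul(Mul(2, 9), Pow(Add(-20, Pow(32, 2)), -1)), Mul(2723, Pow(-743, -1))) = Add(Mul(18, Pow(Add(-20, 1024), -1)), Mul(2723, Rational(-1, 743))) = Add(Mul(18, Pow(1004, -1)), Rational(-2723, 743)) = Add(Mul(18, Rational(1, 1004)), Rational(-2723, 743)) = Add(Rational(9, 502), Rational(-2723, 743)) = Rational(-1360259, 372986)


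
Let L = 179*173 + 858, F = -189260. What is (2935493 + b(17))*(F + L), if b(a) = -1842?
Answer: -461859345185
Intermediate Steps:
L = 31825 (L = 30967 + 858 = 31825)
(2935493 + b(17))*(F + L) = (2935493 - 1842)*(-189260 + 31825) = 2933651*(-157435) = -461859345185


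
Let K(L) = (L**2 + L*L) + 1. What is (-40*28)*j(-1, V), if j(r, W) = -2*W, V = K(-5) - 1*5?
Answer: 103040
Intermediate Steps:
K(L) = 1 + 2*L**2 (K(L) = (L**2 + L**2) + 1 = 2*L**2 + 1 = 1 + 2*L**2)
V = 46 (V = (1 + 2*(-5)**2) - 1*5 = (1 + 2*25) - 5 = (1 + 50) - 5 = 51 - 5 = 46)
(-40*28)*j(-1, V) = (-40*28)*(-2*46) = -1120*(-92) = 103040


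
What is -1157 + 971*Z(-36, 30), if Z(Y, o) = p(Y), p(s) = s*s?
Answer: 1257259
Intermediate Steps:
p(s) = s²
Z(Y, o) = Y²
-1157 + 971*Z(-36, 30) = -1157 + 971*(-36)² = -1157 + 971*1296 = -1157 + 1258416 = 1257259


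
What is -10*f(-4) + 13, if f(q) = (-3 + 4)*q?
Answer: 53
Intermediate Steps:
f(q) = q (f(q) = 1*q = q)
-10*f(-4) + 13 = -10*(-4) + 13 = 40 + 13 = 53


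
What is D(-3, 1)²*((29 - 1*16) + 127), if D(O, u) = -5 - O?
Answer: 560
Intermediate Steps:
D(-3, 1)²*((29 - 1*16) + 127) = (-5 - 1*(-3))²*((29 - 1*16) + 127) = (-5 + 3)²*((29 - 16) + 127) = (-2)²*(13 + 127) = 4*140 = 560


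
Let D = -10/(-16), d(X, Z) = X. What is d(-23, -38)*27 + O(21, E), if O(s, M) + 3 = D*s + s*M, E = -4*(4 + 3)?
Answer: -9591/8 ≈ -1198.9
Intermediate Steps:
E = -28 (E = -4*7 = -28)
D = 5/8 (D = -10*(-1/16) = 5/8 ≈ 0.62500)
O(s, M) = -3 + 5*s/8 + M*s (O(s, M) = -3 + (5*s/8 + s*M) = -3 + (5*s/8 + M*s) = -3 + 5*s/8 + M*s)
d(-23, -38)*27 + O(21, E) = -23*27 + (-3 + (5/8)*21 - 28*21) = -621 + (-3 + 105/8 - 588) = -621 - 4623/8 = -9591/8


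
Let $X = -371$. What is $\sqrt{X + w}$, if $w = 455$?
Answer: $2 \sqrt{21} \approx 9.1651$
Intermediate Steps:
$\sqrt{X + w} = \sqrt{-371 + 455} = \sqrt{84} = 2 \sqrt{21}$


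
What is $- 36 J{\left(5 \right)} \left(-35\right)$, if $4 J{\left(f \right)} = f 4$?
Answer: $6300$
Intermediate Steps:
$J{\left(f \right)} = f$ ($J{\left(f \right)} = \frac{f 4}{4} = \frac{4 f}{4} = f$)
$- 36 J{\left(5 \right)} \left(-35\right) = \left(-36\right) 5 \left(-35\right) = \left(-180\right) \left(-35\right) = 6300$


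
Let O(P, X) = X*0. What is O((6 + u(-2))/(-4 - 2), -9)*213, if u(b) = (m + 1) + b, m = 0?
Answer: 0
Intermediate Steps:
u(b) = 1 + b (u(b) = (0 + 1) + b = 1 + b)
O(P, X) = 0
O((6 + u(-2))/(-4 - 2), -9)*213 = 0*213 = 0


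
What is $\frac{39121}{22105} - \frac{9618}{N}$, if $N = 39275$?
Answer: $\frac{264774277}{173634775} \approx 1.5249$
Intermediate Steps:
$\frac{39121}{22105} - \frac{9618}{N} = \frac{39121}{22105} - \frac{9618}{39275} = \frac{264774277}{173634775}$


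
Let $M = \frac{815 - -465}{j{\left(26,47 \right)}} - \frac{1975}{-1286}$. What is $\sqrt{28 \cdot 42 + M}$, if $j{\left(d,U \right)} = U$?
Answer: $\frac{\sqrt{4401307684074}}{60442} \approx 34.71$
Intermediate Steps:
$M = \frac{1738905}{60442}$ ($M = \frac{815 - -465}{47} - \frac{1975}{-1286} = \left(815 + 465\right) \frac{1}{47} - - \frac{1975}{1286} = 1280 \cdot \frac{1}{47} + \frac{1975}{1286} = \frac{1280}{47} + \frac{1975}{1286} = \frac{1738905}{60442} \approx 28.77$)
$\sqrt{28 \cdot 42 + M} = \sqrt{28 \cdot 42 + \frac{1738905}{60442}} = \sqrt{1176 + \frac{1738905}{60442}} = \sqrt{\frac{72818697}{60442}} = \frac{\sqrt{4401307684074}}{60442}$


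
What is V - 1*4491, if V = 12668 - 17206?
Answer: -9029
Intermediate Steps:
V = -4538
V - 1*4491 = -4538 - 1*4491 = -4538 - 4491 = -9029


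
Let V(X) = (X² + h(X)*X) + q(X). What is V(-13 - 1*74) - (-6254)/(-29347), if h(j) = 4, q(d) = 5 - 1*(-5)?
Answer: 212201903/29347 ≈ 7230.8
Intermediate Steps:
q(d) = 10 (q(d) = 5 + 5 = 10)
V(X) = 10 + X² + 4*X (V(X) = (X² + 4*X) + 10 = 10 + X² + 4*X)
V(-13 - 1*74) - (-6254)/(-29347) = (10 + (-13 - 1*74)² + 4*(-13 - 1*74)) - (-6254)/(-29347) = (10 + (-13 - 74)² + 4*(-13 - 74)) - (-6254)*(-1)/29347 = (10 + (-87)² + 4*(-87)) - 1*6254/29347 = (10 + 7569 - 348) - 6254/29347 = 7231 - 6254/29347 = 212201903/29347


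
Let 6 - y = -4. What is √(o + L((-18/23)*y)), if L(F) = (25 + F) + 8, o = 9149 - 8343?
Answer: √439691/23 ≈ 28.830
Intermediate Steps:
y = 10 (y = 6 - 1*(-4) = 6 + 4 = 10)
o = 806
L(F) = 33 + F
√(o + L((-18/23)*y)) = √(806 + (33 - 18/23*10)) = √(806 + (33 - 180/23)) = √(806 + 579/23) = √(19117/23) = √439691/23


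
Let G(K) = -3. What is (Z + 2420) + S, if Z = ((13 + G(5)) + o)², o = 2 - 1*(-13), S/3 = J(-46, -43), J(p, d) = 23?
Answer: 3114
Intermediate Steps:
S = 69 (S = 3*23 = 69)
o = 15 (o = 2 + 13 = 15)
Z = 625 (Z = ((13 - 3) + 15)² = (10 + 15)² = 25² = 625)
(Z + 2420) + S = (625 + 2420) + 69 = 3045 + 69 = 3114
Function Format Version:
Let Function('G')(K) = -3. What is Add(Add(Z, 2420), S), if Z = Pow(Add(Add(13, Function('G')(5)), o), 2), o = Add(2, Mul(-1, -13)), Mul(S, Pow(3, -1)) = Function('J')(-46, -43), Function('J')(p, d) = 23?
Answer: 3114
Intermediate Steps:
S = 69 (S = Mul(3, 23) = 69)
o = 15 (o = Add(2, 13) = 15)
Z = 625 (Z = Pow(Add(Add(13, -3), 15), 2) = Pow(Add(10, 15), 2) = Pow(25, 2) = 625)
Add(Add(Z, 2420), S) = Add(Add(625, 2420), 69) = Add(3045, 69) = 3114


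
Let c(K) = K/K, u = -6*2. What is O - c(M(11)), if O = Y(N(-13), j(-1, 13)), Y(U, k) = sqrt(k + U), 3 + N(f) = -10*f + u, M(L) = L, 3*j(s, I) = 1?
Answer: -1 + sqrt(1038)/3 ≈ 9.7393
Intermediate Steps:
u = -12
j(s, I) = 1/3 (j(s, I) = (1/3)*1 = 1/3)
N(f) = -15 - 10*f (N(f) = -3 + (-10*f - 12) = -3 + (-12 - 10*f) = -15 - 10*f)
c(K) = 1
Y(U, k) = sqrt(U + k)
O = sqrt(1038)/3 (O = sqrt((-15 - 10*(-13)) + 1/3) = sqrt((-15 + 130) + 1/3) = sqrt(115 + 1/3) = sqrt(346/3) = sqrt(1038)/3 ≈ 10.739)
O - c(M(11)) = sqrt(1038)/3 - 1*1 = sqrt(1038)/3 - 1 = -1 + sqrt(1038)/3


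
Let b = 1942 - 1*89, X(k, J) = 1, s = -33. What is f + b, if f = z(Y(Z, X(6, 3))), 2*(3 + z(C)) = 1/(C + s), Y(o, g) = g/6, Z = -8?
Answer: 364447/197 ≈ 1850.0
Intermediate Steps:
Y(o, g) = g/6 (Y(o, g) = g*(⅙) = g/6)
z(C) = -3 + 1/(2*(-33 + C)) (z(C) = -3 + 1/(2*(C - 33)) = -3 + 1/(2*(-33 + C)))
b = 1853 (b = 1942 - 89 = 1853)
f = -594/197 (f = (199 - 1)/(2*(-33 + (⅙)*1)) = (199 - 6*⅙)/(2*(-33 + ⅙)) = (199 - 1)/(2*(-197/6)) = (½)*(-6/197)*198 = -594/197 ≈ -3.0152)
f + b = -594/197 + 1853 = 364447/197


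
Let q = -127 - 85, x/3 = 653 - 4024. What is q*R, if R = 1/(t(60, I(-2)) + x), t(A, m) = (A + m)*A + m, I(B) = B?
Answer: 212/6635 ≈ 0.031952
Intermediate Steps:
t(A, m) = m + A*(A + m) (t(A, m) = A*(A + m) + m = m + A*(A + m))
x = -10113 (x = 3*(653 - 4024) = 3*(-3371) = -10113)
q = -212
R = -1/6635 (R = 1/((-2 + 60² + 60*(-2)) - 10113) = 1/((-2 + 3600 - 120) - 10113) = 1/(3478 - 10113) = 1/(-6635) = -1/6635 ≈ -0.00015072)
q*R = -212*(-1/6635) = 212/6635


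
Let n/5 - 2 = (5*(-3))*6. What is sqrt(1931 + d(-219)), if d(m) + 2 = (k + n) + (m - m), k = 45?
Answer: sqrt(1534) ≈ 39.166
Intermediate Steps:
n = -440 (n = 10 + 5*((5*(-3))*6) = 10 + 5*(-15*6) = 10 + 5*(-90) = 10 - 450 = -440)
d(m) = -397 (d(m) = -2 + ((45 - 440) + (m - m)) = -2 + (-395 + 0) = -2 - 395 = -397)
sqrt(1931 + d(-219)) = sqrt(1931 - 397) = sqrt(1534)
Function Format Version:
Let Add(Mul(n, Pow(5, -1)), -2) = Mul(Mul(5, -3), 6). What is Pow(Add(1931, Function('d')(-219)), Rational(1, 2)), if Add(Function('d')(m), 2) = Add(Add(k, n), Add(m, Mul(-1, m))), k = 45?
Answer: Pow(1534, Rational(1, 2)) ≈ 39.166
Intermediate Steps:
n = -440 (n = Add(10, Mul(5, Mul(Mul(5, -3), 6))) = Add(10, Mul(5, Mul(-15, 6))) = Add(10, Mul(5, -90)) = Add(10, -450) = -440)
Function('d')(m) = -397 (Function('d')(m) = Add(-2, Add(Add(45, -440), Add(m, Mul(-1, m)))) = Add(-2, Add(-395, 0)) = Add(-2, -395) = -397)
Pow(Add(1931, Function('d')(-219)), Rational(1, 2)) = Pow(Add(1931, -397), Rational(1, 2)) = Pow(1534, Rational(1, 2))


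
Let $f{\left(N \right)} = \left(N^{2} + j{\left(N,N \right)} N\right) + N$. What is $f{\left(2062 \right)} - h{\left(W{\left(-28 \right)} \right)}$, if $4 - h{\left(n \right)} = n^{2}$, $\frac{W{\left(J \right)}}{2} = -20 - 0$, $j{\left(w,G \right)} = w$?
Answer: $8507346$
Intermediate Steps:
$W{\left(J \right)} = -40$ ($W{\left(J \right)} = 2 \left(-20 - 0\right) = 2 \left(-20 + 0\right) = 2 \left(-20\right) = -40$)
$f{\left(N \right)} = N + 2 N^{2}$ ($f{\left(N \right)} = \left(N^{2} + N N\right) + N = \left(N^{2} + N^{2}\right) + N = 2 N^{2} + N = N + 2 N^{2}$)
$h{\left(n \right)} = 4 - n^{2}$
$f{\left(2062 \right)} - h{\left(W{\left(-28 \right)} \right)} = 2062 \left(1 + 2 \cdot 2062\right) - \left(4 - \left(-40\right)^{2}\right) = 2062 \left(1 + 4124\right) - \left(4 - 1600\right) = 2062 \cdot 4125 - \left(4 - 1600\right) = 8505750 - -1596 = 8505750 + 1596 = 8507346$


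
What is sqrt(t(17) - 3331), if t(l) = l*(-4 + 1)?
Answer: I*sqrt(3382) ≈ 58.155*I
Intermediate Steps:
t(l) = -3*l (t(l) = l*(-3) = -3*l)
sqrt(t(17) - 3331) = sqrt(-3*17 - 3331) = sqrt(-51 - 3331) = sqrt(-3382) = I*sqrt(3382)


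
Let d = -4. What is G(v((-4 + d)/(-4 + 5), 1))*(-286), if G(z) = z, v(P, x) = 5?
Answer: -1430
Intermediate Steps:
G(v((-4 + d)/(-4 + 5), 1))*(-286) = 5*(-286) = -1430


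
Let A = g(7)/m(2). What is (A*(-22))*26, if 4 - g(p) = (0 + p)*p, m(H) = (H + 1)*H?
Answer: 4290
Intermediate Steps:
m(H) = H*(1 + H) (m(H) = (1 + H)*H = H*(1 + H))
g(p) = 4 - p**2 (g(p) = 4 - (0 + p)*p = 4 - p*p = 4 - p**2)
A = -15/2 (A = (4 - 1*7**2)/((2*(1 + 2))) = (4 - 1*49)/((2*3)) = (4 - 49)/6 = -45*1/6 = -15/2 ≈ -7.5000)
(A*(-22))*26 = -15/2*(-22)*26 = 165*26 = 4290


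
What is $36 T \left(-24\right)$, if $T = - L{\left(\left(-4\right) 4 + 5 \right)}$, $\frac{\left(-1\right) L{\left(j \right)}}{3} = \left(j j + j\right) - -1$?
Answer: $-287712$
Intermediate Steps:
$L{\left(j \right)} = -3 - 3 j - 3 j^{2}$ ($L{\left(j \right)} = - 3 \left(\left(j j + j\right) - -1\right) = - 3 \left(\left(j^{2} + j\right) + 1\right) = - 3 \left(\left(j + j^{2}\right) + 1\right) = - 3 \left(1 + j + j^{2}\right) = -3 - 3 j - 3 j^{2}$)
$T = 333$ ($T = - (-3 - 3 \left(\left(-4\right) 4 + 5\right) - 3 \left(\left(-4\right) 4 + 5\right)^{2}) = - (-3 - 3 \left(-16 + 5\right) - 3 \left(-16 + 5\right)^{2}) = - (-3 - -33 - 3 \left(-11\right)^{2}) = - (-3 + 33 - 363) = \left(-1\right) \left(-333\right) = 333$)
$36 T \left(-24\right) = 36 \cdot 333 \left(-24\right) = 11988 \left(-24\right) = -287712$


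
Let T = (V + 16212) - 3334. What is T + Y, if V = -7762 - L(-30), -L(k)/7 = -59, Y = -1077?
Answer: 3626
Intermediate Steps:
L(k) = 413 (L(k) = -7*(-59) = 413)
V = -8175 (V = -7762 - 1*413 = -7762 - 413 = -8175)
T = 4703 (T = (-8175 + 16212) - 3334 = 8037 - 3334 = 4703)
T + Y = 4703 - 1077 = 3626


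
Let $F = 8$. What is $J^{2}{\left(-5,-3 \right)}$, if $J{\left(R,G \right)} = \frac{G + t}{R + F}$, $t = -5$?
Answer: $\frac{64}{9} \approx 7.1111$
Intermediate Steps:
$J{\left(R,G \right)} = \frac{-5 + G}{8 + R}$ ($J{\left(R,G \right)} = \frac{G - 5}{R + 8} = \frac{-5 + G}{8 + R}$)
$J^{2}{\left(-5,-3 \right)} = \left(\frac{-5 - 3}{8 - 5}\right)^{2} = \left(\frac{1}{3} \left(-8\right)\right)^{2} = \left(- \frac{8}{3}\right)^{2} = \frac{64}{9}$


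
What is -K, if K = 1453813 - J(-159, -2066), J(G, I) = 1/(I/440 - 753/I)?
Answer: -1430928756827/984259 ≈ -1.4538e+6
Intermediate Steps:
J(G, I) = 1/(-753/I + I/440) (J(G, I) = 1/(I*(1/440) - 753/I) = 1/(I/440 - 753/I) = 1/(-753/I + I/440))
K = 1430928756827/984259 (K = 1453813 - 440*(-2066)/(-331320 + (-2066)²) = 1453813 - 440*(-2066)/(-331320 + 4268356) = 1453813 - 440*(-2066)/3937036 = 1453813 - 1*(-227260/984259) = 1453813 + 227260/984259 = 1430928756827/984259 ≈ 1.4538e+6)
-K = -1*1430928756827/984259 = -1430928756827/984259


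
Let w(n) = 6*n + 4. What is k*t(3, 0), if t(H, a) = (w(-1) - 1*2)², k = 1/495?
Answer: 16/495 ≈ 0.032323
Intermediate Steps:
k = 1/495 ≈ 0.0020202
w(n) = 4 + 6*n
t(H, a) = 16 (t(H, a) = ((4 + 6*(-1)) - 1*2)² = ((4 - 6) - 2)² = (-2 - 2)² = (-4)² = 16)
k*t(3, 0) = (1/495)*16 = 16/495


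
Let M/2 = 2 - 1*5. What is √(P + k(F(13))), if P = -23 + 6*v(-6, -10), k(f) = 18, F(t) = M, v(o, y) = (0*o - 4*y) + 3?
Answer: √253 ≈ 15.906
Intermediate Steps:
M = -6 (M = 2*(2 - 1*5) = 2*(2 - 5) = 2*(-3) = -6)
v(o, y) = 3 - 4*y (v(o, y) = (0 - 4*y) + 3 = -4*y + 3 = 3 - 4*y)
F(t) = -6
P = 235 (P = -23 + 6*(3 - 4*(-10)) = -23 + 6*(3 + 40) = -23 + 6*43 = -23 + 258 = 235)
√(P + k(F(13))) = √(235 + 18) = √253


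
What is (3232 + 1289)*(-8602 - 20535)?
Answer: -131728377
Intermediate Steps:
(3232 + 1289)*(-8602 - 20535) = 4521*(-29137) = -131728377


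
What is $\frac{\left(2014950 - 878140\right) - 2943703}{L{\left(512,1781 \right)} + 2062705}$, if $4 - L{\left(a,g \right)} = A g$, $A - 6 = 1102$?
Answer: $- \frac{1806893}{89361} \approx -20.22$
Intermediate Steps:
$A = 1108$ ($A = 6 + 1102 = 1108$)
$L{\left(a,g \right)} = 4 - 1108 g$
$\frac{\left(2014950 - 878140\right) - 2943703}{L{\left(512,1781 \right)} + 2062705} = \frac{\left(2014950 - 878140\right) - 2943703}{\left(4 - 1973348\right) + 2062705} = \frac{1136810 - 2943703}{-1973344 + 2062705} = - \frac{1806893}{89361}$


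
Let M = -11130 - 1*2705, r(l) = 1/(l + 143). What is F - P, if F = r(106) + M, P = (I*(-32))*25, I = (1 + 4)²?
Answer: 1535086/249 ≈ 6165.0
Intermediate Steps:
r(l) = 1/(143 + l)
I = 25 (I = 5² = 25)
P = -20000 (P = (25*(-32))*25 = -800*25 = -20000)
M = -13835 (M = -11130 - 2705 = -13835)
F = -3444914/249 (F = 1/(143 + 106) - 13835 = 1/249 - 13835 = -3444914/249 ≈ -13835.)
F - P = -3444914/249 - 1*(-20000) = -3444914/249 + 20000 = 1535086/249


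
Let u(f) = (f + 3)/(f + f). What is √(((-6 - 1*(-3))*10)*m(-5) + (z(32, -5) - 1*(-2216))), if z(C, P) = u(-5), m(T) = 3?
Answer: √53155/5 ≈ 46.111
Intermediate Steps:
u(f) = (3 + f)/(2*f) (u(f) = (3 + f)/((2*f)) = (3 + f)*(1/(2*f)) = (3 + f)/(2*f))
z(C, P) = ⅕ (z(C, P) = (½)*(3 - 5)/(-5) = (½)*(-⅕)*(-2) = ⅕)
√(((-6 - 1*(-3))*10)*m(-5) + (z(32, -5) - 1*(-2216))) = √(((-6 - 1*(-3))*10)*3 + (⅕ - 1*(-2216))) = √(((-6 + 3)*10)*3 + (⅕ + 2216)) = √(-3*10*3 + 11081/5) = √(-30*3 + 11081/5) = √(-90 + 11081/5) = √(10631/5) = √53155/5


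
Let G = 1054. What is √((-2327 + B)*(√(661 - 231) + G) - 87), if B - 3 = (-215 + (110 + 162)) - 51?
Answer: √(-2443259 - 2318*√430) ≈ 1578.4*I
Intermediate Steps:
B = 9 (B = 3 + ((-215 + (110 + 162)) - 51) = 3 + ((-215 + 272) - 51) = 3 + (57 - 51) = 3 + 6 = 9)
√((-2327 + B)*(√(661 - 231) + G) - 87) = √((-2327 + 9)*(√(661 - 231) + 1054) - 87) = √(-2318*(√430 + 1054) - 87) = √(-2318*(1054 + √430) - 87) = √((-2443172 - 2318*√430) - 87) = √(-2443259 - 2318*√430)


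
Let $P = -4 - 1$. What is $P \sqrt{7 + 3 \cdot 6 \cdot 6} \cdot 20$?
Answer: $- 100 \sqrt{115} \approx -1072.4$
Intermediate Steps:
$P = -5$
$P \sqrt{7 + 3 \cdot 6 \cdot 6} \cdot 20 = - 5 \sqrt{7 + 3 \cdot 6 \cdot 6} \cdot 20 = - 5 \sqrt{7 + 18 \cdot 6} \cdot 20 = - 5 \sqrt{7 + 108} \cdot 20 = - 5 \sqrt{115} \cdot 20 = - 100 \sqrt{115}$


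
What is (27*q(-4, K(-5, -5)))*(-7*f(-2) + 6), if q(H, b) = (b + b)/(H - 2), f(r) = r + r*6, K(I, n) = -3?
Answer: 2808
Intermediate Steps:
f(r) = 7*r (f(r) = r + 6*r = 7*r)
q(H, b) = 2*b/(-2 + H) (q(H, b) = (2*b)/(-2 + H) = 2*b/(-2 + H))
(27*q(-4, K(-5, -5)))*(-7*f(-2) + 6) = (27*(2*(-3)/(-2 - 4)))*(-49*(-2) + 6) = (27*(2*(-3)/(-6)))*(-7*(-14) + 6) = (27*(2*(-3)*(-⅙)))*(98 + 6) = (27*1)*104 = 27*104 = 2808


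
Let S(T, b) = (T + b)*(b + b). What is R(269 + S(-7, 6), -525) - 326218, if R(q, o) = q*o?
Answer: -461143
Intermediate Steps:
S(T, b) = 2*b*(T + b) (S(T, b) = (T + b)*(2*b) = 2*b*(T + b))
R(q, o) = o*q
R(269 + S(-7, 6), -525) - 326218 = -525*(269 + 2*6*(-7 + 6)) - 326218 = -525*(269 + 2*6*(-1)) - 326218 = -525*(269 - 12) - 326218 = -525*257 - 326218 = -134925 - 326218 = -461143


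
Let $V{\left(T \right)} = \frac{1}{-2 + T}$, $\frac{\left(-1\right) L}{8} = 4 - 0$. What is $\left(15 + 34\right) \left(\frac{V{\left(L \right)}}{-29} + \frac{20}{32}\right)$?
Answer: $\frac{120981}{3944} \approx 30.675$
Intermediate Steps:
$L = -32$ ($L = - 8 \left(4 - 0\right) = - 8 \left(4 + 0\right) = \left(-8\right) 4 = -32$)
$\left(15 + 34\right) \left(\frac{V{\left(L \right)}}{-29} + \frac{20}{32}\right) = \left(15 + 34\right) \left(\frac{1}{\left(-2 - 32\right) \left(-29\right)} + \frac{20}{32}\right) = 49 \left(\frac{1}{-34} \left(- \frac{1}{29}\right) + 20 \cdot \frac{1}{32}\right) = 49 \left(\left(- \frac{1}{34}\right) \left(- \frac{1}{29}\right) + \frac{5}{8}\right) = 49 \left(\frac{1}{986} + \frac{5}{8}\right) = 49 \cdot \frac{2469}{3944} = \frac{120981}{3944}$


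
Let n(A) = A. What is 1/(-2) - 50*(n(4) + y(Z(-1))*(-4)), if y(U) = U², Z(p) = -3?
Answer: 3199/2 ≈ 1599.5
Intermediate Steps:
1/(-2) - 50*(n(4) + y(Z(-1))*(-4)) = 1/(-2) - 50*(4 + (-3)²*(-4)) = -½ - 50*(4 + 9*(-4)) = -½ - 50*(4 - 36) = -½ - 50*(-32) = -½ + 1600 = 3199/2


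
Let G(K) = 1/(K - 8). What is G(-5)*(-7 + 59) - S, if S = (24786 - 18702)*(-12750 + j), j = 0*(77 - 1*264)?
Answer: 77570996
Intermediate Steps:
j = 0 (j = 0*(77 - 264) = 0*(-187) = 0)
G(K) = 1/(-8 + K)
S = -77571000 (S = (24786 - 18702)*(-12750 + 0) = 6084*(-12750) = -77571000)
G(-5)*(-7 + 59) - S = (-7 + 59)/(-8 - 5) - 1*(-77571000) = 52/(-13) + 77571000 = -1/13*52 + 77571000 = -4 + 77571000 = 77570996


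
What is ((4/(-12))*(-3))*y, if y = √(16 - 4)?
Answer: 2*√3 ≈ 3.4641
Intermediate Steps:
y = 2*√3 (y = √12 = 2*√3 ≈ 3.4641)
((4/(-12))*(-3))*y = ((4/(-12))*(-3))*(2*√3) = ((4*(-1/12))*(-3))*(2*√3) = (-⅓*(-3))*(2*√3) = 1*(2*√3) = 2*√3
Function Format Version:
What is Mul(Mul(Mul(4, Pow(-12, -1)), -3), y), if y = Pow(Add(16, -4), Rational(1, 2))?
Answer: Mul(2, Pow(3, Rational(1, 2))) ≈ 3.4641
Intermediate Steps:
y = Mul(2, Pow(3, Rational(1, 2))) (y = Pow(12, Rational(1, 2)) = Mul(2, Pow(3, Rational(1, 2))) ≈ 3.4641)
Mul(Mul(Mul(4, Pow(-12, -1)), -3), y) = Mul(Mul(Mul(4, Pow(-12, -1)), -3), Mul(2, Pow(3, Rational(1, 2)))) = Mul(Mul(Mul(4, Rational(-1, 12)), -3), Mul(2, Pow(3, Rational(1, 2)))) = Mul(Mul(Rational(-1, 3), -3), Mul(2, Pow(3, Rational(1, 2)))) = Mul(1, Mul(2, Pow(3, Rational(1, 2)))) = Mul(2, Pow(3, Rational(1, 2)))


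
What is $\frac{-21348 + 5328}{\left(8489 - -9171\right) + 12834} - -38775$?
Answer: $\frac{591194415}{15247} \approx 38775.0$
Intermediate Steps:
$\frac{-21348 + 5328}{\left(8489 - -9171\right) + 12834} - -38775 = - \frac{16020}{\left(8489 + 9171\right) + 12834} + 38775 = - \frac{16020}{17660 + 12834} + 38775 = - \frac{16020}{30494} + 38775 = \left(-16020\right) \frac{1}{30494} + 38775 = - \frac{8010}{15247} + 38775 = \frac{591194415}{15247}$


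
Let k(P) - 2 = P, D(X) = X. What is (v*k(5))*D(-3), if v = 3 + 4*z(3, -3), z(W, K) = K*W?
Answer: 693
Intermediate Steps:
k(P) = 2 + P
v = -33 (v = 3 + 4*(-3*3) = 3 + 4*(-9) = 3 - 36 = -33)
(v*k(5))*D(-3) = -33*(2 + 5)*(-3) = -33*7*(-3) = -231*(-3) = 693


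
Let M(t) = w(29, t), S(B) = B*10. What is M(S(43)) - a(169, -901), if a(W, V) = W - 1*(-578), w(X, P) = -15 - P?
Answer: -1192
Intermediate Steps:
S(B) = 10*B
M(t) = -15 - t
a(W, V) = 578 + W (a(W, V) = W + 578 = 578 + W)
M(S(43)) - a(169, -901) = (-15 - 10*43) - (578 + 169) = (-15 - 1*430) - 1*747 = (-15 - 430) - 747 = -445 - 747 = -1192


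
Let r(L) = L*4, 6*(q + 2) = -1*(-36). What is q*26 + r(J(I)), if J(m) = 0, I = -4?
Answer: 104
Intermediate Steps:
q = 4 (q = -2 + (-1*(-36))/6 = -2 + (1/6)*36 = -2 + 6 = 4)
r(L) = 4*L
q*26 + r(J(I)) = 4*26 + 4*0 = 104 + 0 = 104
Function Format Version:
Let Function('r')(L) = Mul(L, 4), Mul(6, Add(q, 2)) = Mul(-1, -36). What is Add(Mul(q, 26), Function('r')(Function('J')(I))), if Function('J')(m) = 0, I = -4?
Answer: 104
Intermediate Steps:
q = 4 (q = Add(-2, Mul(Rational(1, 6), Mul(-1, -36))) = Add(-2, Mul(Rational(1, 6), 36)) = Add(-2, 6) = 4)
Function('r')(L) = Mul(4, L)
Add(Mul(q, 26), Function('r')(Function('J')(I))) = Add(Mul(4, 26), Mul(4, 0)) = Add(104, 0) = 104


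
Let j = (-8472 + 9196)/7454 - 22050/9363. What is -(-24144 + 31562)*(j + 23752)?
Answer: -2049268614264048/11631967 ≈ -1.7618e+8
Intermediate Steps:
j = -26263648/11631967 (j = 724*(1/7454) - 22050*1/9363 = 362/3727 - 7350/3121 = -26263648/11631967 ≈ -2.2579)
-(-24144 + 31562)*(j + 23752) = -(-24144 + 31562)*(-26263648/11631967 + 23752) = -7418*276256216536/11631967 = -1*2049268614264048/11631967 = -2049268614264048/11631967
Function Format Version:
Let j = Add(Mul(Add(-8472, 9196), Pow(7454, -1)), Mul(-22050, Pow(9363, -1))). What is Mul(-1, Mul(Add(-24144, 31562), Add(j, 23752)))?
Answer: Rational(-2049268614264048, 11631967) ≈ -1.7618e+8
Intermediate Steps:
j = Rational(-26263648, 11631967) (j = Add(Mul(724, Rational(1, 7454)), Mul(-22050, Rational(1, 9363))) = Add(Rational(362, 3727), Rational(-7350, 3121)) = Rational(-26263648, 11631967) ≈ -2.2579)
Mul(-1, Mul(Add(-24144, 31562), Add(j, 23752))) = Mul(-1, Mul(Add(-24144, 31562), Add(Rational(-26263648, 11631967), 23752))) = Mul(-1, Mul(7418, Rational(276256216536, 11631967))) = Mul(-1, Rational(2049268614264048, 11631967)) = Rational(-2049268614264048, 11631967)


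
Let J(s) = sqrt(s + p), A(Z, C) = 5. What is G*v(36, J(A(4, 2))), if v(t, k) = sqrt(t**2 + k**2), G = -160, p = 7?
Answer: -320*sqrt(327) ≈ -5786.6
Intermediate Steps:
J(s) = sqrt(7 + s) (J(s) = sqrt(s + 7) = sqrt(7 + s))
v(t, k) = sqrt(k**2 + t**2)
G*v(36, J(A(4, 2))) = -160*sqrt((sqrt(7 + 5))**2 + 36**2) = -160*sqrt((sqrt(12))**2 + 1296) = -160*sqrt((2*sqrt(3))**2 + 1296) = -160*sqrt(12 + 1296) = -320*sqrt(327)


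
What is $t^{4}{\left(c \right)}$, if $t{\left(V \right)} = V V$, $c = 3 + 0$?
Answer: $6561$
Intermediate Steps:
$c = 3$
$t{\left(V \right)} = V^{2}$
$t^{4}{\left(c \right)} = \left(3^{2}\right)^{4} = 9^{4} = 6561$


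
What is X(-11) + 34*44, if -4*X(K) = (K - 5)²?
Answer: 1432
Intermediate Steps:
X(K) = -(-5 + K)²/4 (X(K) = -(K - 5)²/4 = -(-5 + K)²/4)
X(-11) + 34*44 = -(-5 - 11)²/4 + 34*44 = -¼*(-16)² + 1496 = -¼*256 + 1496 = -64 + 1496 = 1432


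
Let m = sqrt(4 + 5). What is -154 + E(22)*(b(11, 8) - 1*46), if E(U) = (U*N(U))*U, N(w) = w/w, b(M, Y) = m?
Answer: -20966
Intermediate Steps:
m = 3 (m = sqrt(9) = 3)
b(M, Y) = 3
N(w) = 1
E(U) = U**2 (E(U) = (U*1)*U = U*U = U**2)
-154 + E(22)*(b(11, 8) - 1*46) = -154 + 22**2*(3 - 1*46) = -154 + 484*(3 - 46) = -154 + 484*(-43) = -154 - 20812 = -20966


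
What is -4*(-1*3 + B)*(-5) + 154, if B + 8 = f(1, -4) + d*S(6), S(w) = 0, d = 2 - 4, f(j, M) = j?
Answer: -46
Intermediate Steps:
d = -2
B = -7 (B = -8 + (1 - 2*0) = -8 + (1 + 0) = -8 + 1 = -7)
-4*(-1*3 + B)*(-5) + 154 = -4*(-1*3 - 7)*(-5) + 154 = -4*(-3 - 7)*(-5) + 154 = -(-40)*(-5) + 154 = -4*50 + 154 = -200 + 154 = -46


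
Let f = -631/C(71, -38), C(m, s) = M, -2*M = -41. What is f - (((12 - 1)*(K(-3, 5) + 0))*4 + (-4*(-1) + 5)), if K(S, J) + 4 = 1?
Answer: 3781/41 ≈ 92.219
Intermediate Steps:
M = 41/2 (M = -½*(-41) = 41/2 ≈ 20.500)
K(S, J) = -3 (K(S, J) = -4 + 1 = -3)
C(m, s) = 41/2
f = -1262/41 (f = -631/41/2 = -631*2/41 = -1262/41 ≈ -30.780)
f - (((12 - 1)*(K(-3, 5) + 0))*4 + (-4*(-1) + 5)) = -1262/41 - (((12 - 1)*(-3 + 0))*4 + (-4*(-1) + 5)) = -1262/41 - ((11*(-3))*4 + (4 + 5)) = -1262/41 - (-33*4 + 9) = -1262/41 - (-132 + 9) = -1262/41 - 1*(-123) = -1262/41 + 123 = 3781/41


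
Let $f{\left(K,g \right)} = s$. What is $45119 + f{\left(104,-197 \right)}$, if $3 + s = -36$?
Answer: $45080$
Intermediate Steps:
$s = -39$ ($s = -3 - 36 = -39$)
$f{\left(K,g \right)} = -39$
$45119 + f{\left(104,-197 \right)} = 45119 - 39 = 45080$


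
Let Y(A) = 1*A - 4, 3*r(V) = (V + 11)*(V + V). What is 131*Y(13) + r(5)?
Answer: 3697/3 ≈ 1232.3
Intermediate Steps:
r(V) = 2*V*(11 + V)/3 (r(V) = ((V + 11)*(V + V))/3 = ((11 + V)*(2*V))/3 = (2*V*(11 + V))/3 = 2*V*(11 + V)/3)
Y(A) = -4 + A (Y(A) = A - 4 = -4 + A)
131*Y(13) + r(5) = 131*(-4 + 13) + (⅔)*5*(11 + 5) = 131*9 + (⅔)*5*16 = 1179 + 160/3 = 3697/3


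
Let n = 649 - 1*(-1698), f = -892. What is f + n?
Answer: 1455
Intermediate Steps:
n = 2347 (n = 649 + 1698 = 2347)
f + n = -892 + 2347 = 1455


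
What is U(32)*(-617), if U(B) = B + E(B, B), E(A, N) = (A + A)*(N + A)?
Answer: -2546976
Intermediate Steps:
E(A, N) = 2*A*(A + N) (E(A, N) = (2*A)*(A + N) = 2*A*(A + N))
U(B) = B + 4*B² (U(B) = B + 2*B*(B + B) = B + 2*B*(2*B) = B + 4*B²)
U(32)*(-617) = (32*(1 + 4*32))*(-617) = (32*(1 + 128))*(-617) = (32*129)*(-617) = 4128*(-617) = -2546976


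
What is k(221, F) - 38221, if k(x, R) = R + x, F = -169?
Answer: -38169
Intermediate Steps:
k(221, F) - 38221 = (-169 + 221) - 38221 = 52 - 38221 = -38169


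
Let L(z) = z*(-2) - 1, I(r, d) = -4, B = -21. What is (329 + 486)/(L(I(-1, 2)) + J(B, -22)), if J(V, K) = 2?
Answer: 815/9 ≈ 90.556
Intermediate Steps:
L(z) = -1 - 2*z (L(z) = -2*z - 1 = -1 - 2*z)
(329 + 486)/(L(I(-1, 2)) + J(B, -22)) = (329 + 486)/((-1 - 2*(-4)) + 2) = 815/((-1 + 8) + 2) = 815/(7 + 2) = 815/9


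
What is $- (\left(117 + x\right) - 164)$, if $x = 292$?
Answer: $-245$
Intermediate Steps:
$- (\left(117 + x\right) - 164) = - (\left(117 + 292\right) - 164) = - (409 - 164) = \left(-1\right) 245 = -245$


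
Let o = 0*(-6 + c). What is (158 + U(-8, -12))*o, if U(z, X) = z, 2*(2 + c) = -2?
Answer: 0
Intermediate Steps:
c = -3 (c = -2 + (½)*(-2) = -2 - 1 = -3)
o = 0 (o = 0*(-6 - 3) = 0*(-9) = 0)
(158 + U(-8, -12))*o = (158 - 8)*0 = 150*0 = 0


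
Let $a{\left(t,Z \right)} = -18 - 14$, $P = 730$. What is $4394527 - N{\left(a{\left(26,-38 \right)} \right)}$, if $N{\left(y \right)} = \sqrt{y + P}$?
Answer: $4394527 - \sqrt{698} \approx 4.3945 \cdot 10^{6}$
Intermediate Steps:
$a{\left(t,Z \right)} = -32$ ($a{\left(t,Z \right)} = -18 - 14 = -32$)
$N{\left(y \right)} = \sqrt{730 + y}$ ($N{\left(y \right)} = \sqrt{y + 730} = \sqrt{730 + y}$)
$4394527 - N{\left(a{\left(26,-38 \right)} \right)} = 4394527 - \sqrt{730 - 32} = 4394527 - \sqrt{698}$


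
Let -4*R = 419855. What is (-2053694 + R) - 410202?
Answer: -10275439/4 ≈ -2.5689e+6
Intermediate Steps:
R = -419855/4 (R = -1/4*419855 = -419855/4 ≈ -1.0496e+5)
(-2053694 + R) - 410202 = (-2053694 - 419855/4) - 410202 = -8634631/4 - 410202 = -10275439/4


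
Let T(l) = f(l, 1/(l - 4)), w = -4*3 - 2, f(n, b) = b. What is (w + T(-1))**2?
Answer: 5041/25 ≈ 201.64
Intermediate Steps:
w = -14 (w = -12 - 2 = -14)
T(l) = 1/(-4 + l) (T(l) = 1/(l - 4) = 1/(-4 + l))
(w + T(-1))**2 = (-14 + 1/(-4 - 1))**2 = (-14 + 1/(-5))**2 = (-14 - 1/5)**2 = (-71/5)**2 = 5041/25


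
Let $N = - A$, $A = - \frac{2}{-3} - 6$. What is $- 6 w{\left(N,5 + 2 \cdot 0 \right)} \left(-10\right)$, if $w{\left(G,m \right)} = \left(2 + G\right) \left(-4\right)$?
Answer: $-1760$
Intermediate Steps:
$A = - \frac{16}{3}$ ($A = \left(-2\right) \left(- \frac{1}{3}\right) - 6 = \frac{2}{3} - 6 = - \frac{16}{3} \approx -5.3333$)
$N = \frac{16}{3}$ ($N = \left(-1\right) \left(- \frac{16}{3}\right) = \frac{16}{3} \approx 5.3333$)
$w{\left(G,m \right)} = -8 - 4 G$
$- 6 w{\left(N,5 + 2 \cdot 0 \right)} \left(-10\right) = - 6 \left(-8 - \frac{64}{3}\right) \left(-10\right) = \left(-6\right) \left(- \frac{88}{3}\right) \left(-10\right) = 176 \left(-10\right) = -1760$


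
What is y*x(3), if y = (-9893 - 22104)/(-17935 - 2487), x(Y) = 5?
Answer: 159985/20422 ≈ 7.8340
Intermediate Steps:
y = 31997/20422 (y = -31997/(-20422) = -31997*(-1/20422) = 31997/20422 ≈ 1.5668)
y*x(3) = (31997/20422)*5 = 159985/20422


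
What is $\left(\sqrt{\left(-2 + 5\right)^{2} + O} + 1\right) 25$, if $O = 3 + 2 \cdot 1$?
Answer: $25 + 25 \sqrt{14} \approx 118.54$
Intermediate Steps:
$O = 5$ ($O = 3 + 2 = 5$)
$\left(\sqrt{\left(-2 + 5\right)^{2} + O} + 1\right) 25 = \left(\sqrt{\left(-2 + 5\right)^{2} + 5} + 1\right) 25 = \left(\sqrt{3^{2} + 5} + 1\right) 25 = \left(\sqrt{9 + 5} + 1\right) 25 = \left(\sqrt{14} + 1\right) 25 = \left(1 + \sqrt{14}\right) 25 = 25 + 25 \sqrt{14}$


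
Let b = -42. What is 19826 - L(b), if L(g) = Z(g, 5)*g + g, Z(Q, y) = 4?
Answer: 20036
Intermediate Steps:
L(g) = 5*g (L(g) = 4*g + g = 5*g)
19826 - L(b) = 19826 - 5*(-42) = 19826 - 1*(-210) = 19826 + 210 = 20036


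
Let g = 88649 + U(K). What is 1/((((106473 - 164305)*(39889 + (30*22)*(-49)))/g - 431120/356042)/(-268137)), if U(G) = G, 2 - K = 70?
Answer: 4228326948981537/77738393273488 ≈ 54.392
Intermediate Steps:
K = -68 (K = 2 - 1*70 = 2 - 70 = -68)
g = 88581 (g = 88649 - 68 = 88581)
1/((((106473 - 164305)*(39889 + (30*22)*(-49)))/g - 431120/356042)/(-268137)) = 1/((((106473 - 164305)*(39889 + (30*22)*(-49)))/88581 - 431120/356042)/(-268137)) = 1/((-57832*(39889 + 660*(-49))*(1/88581) - 431120*1/356042)*(-1/268137)) = 1/((-57832*(39889 - 32340)*(1/88581) - 215560/178021)*(-1/268137)) = 1/((-57832*7549*(1/88581) - 215560/178021)*(-1/268137)) = 1/((-436573768*1/88581 - 215560/178021)*(-1/268137)) = 1/((-436573768/88581 - 215560/178021)*(-1/268137)) = 1/(-77738393273488/15769278201*(-1/268137)) = 1/(77738393273488/4228326948981537) = 4228326948981537/77738393273488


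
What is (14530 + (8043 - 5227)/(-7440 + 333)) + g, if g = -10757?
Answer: 26811895/7107 ≈ 3772.6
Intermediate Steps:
(14530 + (8043 - 5227)/(-7440 + 333)) + g = (14530 + (8043 - 5227)/(-7440 + 333)) - 10757 = (14530 + 2816/(-7107)) - 10757 = (14530 + 2816*(-1/7107)) - 10757 = (14530 - 2816/7107) - 10757 = 103261894/7107 - 10757 = 26811895/7107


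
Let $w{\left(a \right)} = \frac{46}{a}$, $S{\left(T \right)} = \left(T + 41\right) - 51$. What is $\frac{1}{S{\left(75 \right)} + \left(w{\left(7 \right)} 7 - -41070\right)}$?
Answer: $\frac{1}{41181} \approx 2.4283 \cdot 10^{-5}$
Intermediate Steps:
$S{\left(T \right)} = -10 + T$ ($S{\left(T \right)} = \left(41 + T\right) - 51 = -10 + T$)
$\frac{1}{S{\left(75 \right)} + \left(w{\left(7 \right)} 7 - -41070\right)} = \frac{1}{\left(-10 + 75\right) + \left(\frac{46}{7} \cdot 7 - -41070\right)} = \frac{1}{65 + \left(46 \cdot \frac{1}{7} \cdot 7 + 41070\right)} = \frac{1}{65 + \left(\frac{46}{7} \cdot 7 + 41070\right)} = \frac{1}{65 + \left(46 + 41070\right)} = \frac{1}{65 + 41116} = \frac{1}{41181}$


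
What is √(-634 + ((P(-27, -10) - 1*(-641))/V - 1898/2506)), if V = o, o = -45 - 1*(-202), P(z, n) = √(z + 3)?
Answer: √(-24406571323414 + 492982826*I*√6)/196721 ≈ 0.00062126 + 25.113*I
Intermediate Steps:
P(z, n) = √(3 + z)
o = 157 (o = -45 + 202 = 157)
V = 157
√(-634 + ((P(-27, -10) - 1*(-641))/V - 1898/2506)) = √(-634 + ((√(3 - 27) - 1*(-641))/157 - 1898/2506)) = √(-634 + ((√(-24) + 641)*(1/157) - 1898*1/2506)) = √(-634 + ((2*I*√6 + 641)*(1/157) - 949/1253)) = √(-634 + ((641 + 2*I*√6)*(1/157) - 949/1253)) = √(-634 + ((641/157 + 2*I*√6/157) - 949/1253)) = √(-634 + (654180/196721 + 2*I*√6/157)) = √(-124066934/196721 + 2*I*√6/157)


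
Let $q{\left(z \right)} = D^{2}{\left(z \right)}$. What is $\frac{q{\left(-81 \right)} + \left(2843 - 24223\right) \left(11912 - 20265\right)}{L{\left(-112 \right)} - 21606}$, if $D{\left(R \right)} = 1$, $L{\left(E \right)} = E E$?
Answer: $- \frac{178587141}{9062} \approx -19707.0$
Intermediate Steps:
$L{\left(E \right)} = E^{2}$
$q{\left(z \right)} = 1$ ($q{\left(z \right)} = 1^{2} = 1$)
$\frac{q{\left(-81 \right)} + \left(2843 - 24223\right) \left(11912 - 20265\right)}{L{\left(-112 \right)} - 21606} = \frac{1 + \left(2843 - 24223\right) \left(11912 - 20265\right)}{\left(-112\right)^{2} - 21606} = \frac{1 - -178587140}{12544 - 21606} = \frac{1 + 178587140}{-9062} = 178587141 \left(- \frac{1}{9062}\right) = - \frac{178587141}{9062}$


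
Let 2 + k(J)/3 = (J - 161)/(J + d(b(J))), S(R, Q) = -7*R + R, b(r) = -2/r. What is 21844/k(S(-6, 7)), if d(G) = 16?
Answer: -1135888/687 ≈ -1653.4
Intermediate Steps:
S(R, Q) = -6*R
k(J) = -6 + 3*(-161 + J)/(16 + J) (k(J) = -6 + 3*((J - 161)/(J + 16)) = -6 + 3*((-161 + J)/(16 + J)) = -6 + 3*(-161 + J)/(16 + J))
21844/k(S(-6, 7)) = 21844/((3*(-193 - (-6)*(-6))/(16 - 6*(-6)))) = 21844/((3*(-193 - 1*36)/(16 + 36))) = 21844/((3*(-193 - 36)/52)) = 21844/((3*(1/52)*(-229))) = 21844/(-687/52) = 21844*(-52/687) = -1135888/687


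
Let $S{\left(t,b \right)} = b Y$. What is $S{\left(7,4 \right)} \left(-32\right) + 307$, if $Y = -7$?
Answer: $1203$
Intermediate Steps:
$S{\left(t,b \right)} = - 7 b$ ($S{\left(t,b \right)} = b \left(-7\right) = - 7 b$)
$S{\left(7,4 \right)} \left(-32\right) + 307 = \left(-7\right) 4 \left(-32\right) + 307 = \left(-28\right) \left(-32\right) + 307 = 896 + 307 = 1203$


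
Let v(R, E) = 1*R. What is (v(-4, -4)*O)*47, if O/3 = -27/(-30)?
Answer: -2538/5 ≈ -507.60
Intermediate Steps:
v(R, E) = R
O = 27/10 (O = 3*(-27/(-30)) = 3*(-27*(-1/30)) = 3*(9/10) = 27/10 ≈ 2.7000)
(v(-4, -4)*O)*47 = -4*27/10*47 = -54/5*47 = -2538/5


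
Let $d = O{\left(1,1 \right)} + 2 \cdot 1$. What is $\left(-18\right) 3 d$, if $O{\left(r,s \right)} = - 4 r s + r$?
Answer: $54$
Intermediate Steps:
$O{\left(r,s \right)} = r - 4 r s$ ($O{\left(r,s \right)} = - 4 r s + r = r - 4 r s$)
$d = -1$ ($d = 1 \left(1 - 4\right) + 2 \cdot 1 = 1 \left(1 - 4\right) + 2 = 1 \left(-3\right) + 2 = -3 + 2 = -1$)
$\left(-18\right) 3 d = \left(-18\right) 3 \left(-1\right) = \left(-54\right) \left(-1\right) = 54$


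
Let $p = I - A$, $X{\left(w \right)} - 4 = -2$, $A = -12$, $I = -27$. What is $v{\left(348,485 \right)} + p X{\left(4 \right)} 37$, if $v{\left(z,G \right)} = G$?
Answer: $-625$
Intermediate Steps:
$X{\left(w \right)} = 2$ ($X{\left(w \right)} = 4 - 2 = 2$)
$p = -15$ ($p = -27 - -12 = -27 + 12 = -15$)
$v{\left(348,485 \right)} + p X{\left(4 \right)} 37 = 485 + \left(-15\right) 2 \cdot 37 = 485 - 1110 = -625$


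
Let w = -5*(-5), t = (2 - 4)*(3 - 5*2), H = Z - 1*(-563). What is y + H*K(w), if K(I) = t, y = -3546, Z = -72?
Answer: 3328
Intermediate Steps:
H = 491 (H = -72 - 1*(-563) = -72 + 563 = 491)
t = 14 (t = -2*(3 - 10) = -2*(-7) = 14)
w = 25
K(I) = 14
y + H*K(w) = -3546 + 491*14 = -3546 + 6874 = 3328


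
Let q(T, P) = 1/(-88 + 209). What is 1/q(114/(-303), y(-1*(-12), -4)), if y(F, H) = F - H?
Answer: 121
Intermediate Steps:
q(T, P) = 1/121
1/q(114/(-303), y(-1*(-12), -4)) = 1/(1/121) = 121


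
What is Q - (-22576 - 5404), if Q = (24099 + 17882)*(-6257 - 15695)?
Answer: -921538932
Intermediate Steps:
Q = -921566912 (Q = 41981*(-21952) = -921566912)
Q - (-22576 - 5404) = -921566912 - (-22576 - 5404) = -921566912 - 1*(-27980) = -921566912 + 27980 = -921538932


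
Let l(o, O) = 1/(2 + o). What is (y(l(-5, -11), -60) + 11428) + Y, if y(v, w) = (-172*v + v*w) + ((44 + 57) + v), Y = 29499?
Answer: 41105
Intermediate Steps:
y(v, w) = 101 - 171*v + v*w (y(v, w) = (-172*v + v*w) + (101 + v) = 101 - 171*v + v*w)
(y(l(-5, -11), -60) + 11428) + Y = ((101 - 171/(2 - 5) - 60/(2 - 5)) + 11428) + 29499 = ((101 - 171/(-3) - 60/(-3)) + 11428) + 29499 = ((101 - 171*(-⅓) - ⅓*(-60)) + 11428) + 29499 = ((101 + 57 + 20) + 11428) + 29499 = (178 + 11428) + 29499 = 11606 + 29499 = 41105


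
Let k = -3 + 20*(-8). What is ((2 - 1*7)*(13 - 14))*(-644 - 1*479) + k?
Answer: -5778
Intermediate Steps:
k = -163 (k = -3 - 160 = -163)
((2 - 1*7)*(13 - 14))*(-644 - 1*479) + k = ((2 - 1*7)*(13 - 14))*(-644 - 1*479) - 163 = ((2 - 7)*(-1))*(-644 - 479) - 163 = -5*(-1)*(-1123) - 163 = 5*(-1123) - 163 = -5615 - 163 = -5778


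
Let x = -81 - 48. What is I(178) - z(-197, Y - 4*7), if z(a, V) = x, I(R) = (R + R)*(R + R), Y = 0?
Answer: 126865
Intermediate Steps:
I(R) = 4*R**2 (I(R) = (2*R)*(2*R) = 4*R**2)
x = -129
z(a, V) = -129
I(178) - z(-197, Y - 4*7) = 4*178**2 - 1*(-129) = 4*31684 + 129 = 126736 + 129 = 126865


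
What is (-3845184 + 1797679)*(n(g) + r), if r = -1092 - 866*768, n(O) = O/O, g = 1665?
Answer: 1364004833395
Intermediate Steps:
n(O) = 1
r = -666180 (r = -1092 - 665088 = -666180)
(-3845184 + 1797679)*(n(g) + r) = (-3845184 + 1797679)*(1 - 666180) = -2047505*(-666179) = 1364004833395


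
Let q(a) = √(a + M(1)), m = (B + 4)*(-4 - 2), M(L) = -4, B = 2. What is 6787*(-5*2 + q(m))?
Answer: -67870 + 13574*I*√10 ≈ -67870.0 + 42925.0*I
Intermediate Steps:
m = -36 (m = (2 + 4)*(-4 - 2) = 6*(-6) = -36)
q(a) = √(-4 + a) (q(a) = √(a - 4) = √(-4 + a))
6787*(-5*2 + q(m)) = 6787*(-5*2 + √(-4 - 36)) = 6787*(-10 + √(-40)) = 6787*(-10 + 2*I*√10) = -67870 + 13574*I*√10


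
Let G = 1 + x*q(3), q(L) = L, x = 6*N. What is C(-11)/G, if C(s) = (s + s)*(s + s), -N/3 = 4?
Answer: -484/215 ≈ -2.2512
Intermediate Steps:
N = -12 (N = -3*4 = -12)
x = -72 (x = 6*(-12) = -72)
C(s) = 4*s² (C(s) = (2*s)*(2*s) = 4*s²)
G = -215 (G = 1 - 72*3 = 1 - 216 = -215)
C(-11)/G = (4*(-11)²)/(-215) = (4*121)*(-1/215) = 484*(-1/215) = -484/215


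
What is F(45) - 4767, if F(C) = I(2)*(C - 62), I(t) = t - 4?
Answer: -4733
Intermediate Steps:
I(t) = -4 + t
F(C) = 124 - 2*C (F(C) = (-4 + 2)*(C - 62) = -2*(-62 + C) = 124 - 2*C)
F(45) - 4767 = (124 - 2*45) - 4767 = (124 - 90) - 4767 = 34 - 4767 = -4733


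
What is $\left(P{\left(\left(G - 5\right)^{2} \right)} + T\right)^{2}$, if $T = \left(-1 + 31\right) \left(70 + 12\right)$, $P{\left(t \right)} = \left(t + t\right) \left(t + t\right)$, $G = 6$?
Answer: $6071296$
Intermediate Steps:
$P{\left(t \right)} = 4 t^{2}$ ($P{\left(t \right)} = 2 t 2 t = 4 t^{2}$)
$T = 2460$ ($T = 30 \cdot 82 = 2460$)
$\left(P{\left(\left(G - 5\right)^{2} \right)} + T\right)^{2} = \left(4 \left(\left(6 - 5\right)^{2}\right)^{2} + 2460\right)^{2} = \left(4 \left(1^{2}\right)^{2} + 2460\right)^{2} = \left(4 \cdot 1^{2} + 2460\right)^{2} = \left(4 \cdot 1 + 2460\right)^{2} = \left(4 + 2460\right)^{2} = 2464^{2} = 6071296$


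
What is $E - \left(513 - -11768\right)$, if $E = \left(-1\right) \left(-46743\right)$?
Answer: $34462$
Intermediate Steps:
$E = 46743$
$E - \left(513 - -11768\right) = 46743 - \left(513 - -11768\right) = 46743 - \left(513 + 11768\right) = 46743 - 12281 = 34462$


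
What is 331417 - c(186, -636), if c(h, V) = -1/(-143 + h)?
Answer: 14250932/43 ≈ 3.3142e+5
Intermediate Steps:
331417 - c(186, -636) = 331417 - (-1)/(-143 + 186) = 331417 - (-1)/43 = 331417 - 1*(-1/43) = 331417 + 1/43 = 14250932/43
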